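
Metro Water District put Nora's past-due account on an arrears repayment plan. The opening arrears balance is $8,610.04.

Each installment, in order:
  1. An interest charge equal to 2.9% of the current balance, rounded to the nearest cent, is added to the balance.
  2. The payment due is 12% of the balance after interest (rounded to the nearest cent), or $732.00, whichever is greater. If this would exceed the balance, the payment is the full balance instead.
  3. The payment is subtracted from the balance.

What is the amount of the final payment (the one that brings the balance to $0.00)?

$83.59

Installment 1: $8,610.04 +$249.69 interest = $8,859.73; pay $1,063.17 → $7,796.56
Installment 2: $7,796.56 +$226.10 interest = $8,022.66; pay $962.72 → $7,059.94
Installment 3: $7,059.94 +$204.74 interest = $7,264.68; pay $871.76 → $6,392.92
Installment 4: $6,392.92 +$185.39 interest = $6,578.31; pay $789.40 → $5,788.91
Installment 5: $5,788.91 +$167.88 interest = $5,956.79; pay $732.00 → $5,224.79
Installment 6: $5,224.79 +$151.52 interest = $5,376.31; pay $732.00 → $4,644.31
Installment 7: $4,644.31 +$134.68 interest = $4,778.99; pay $732.00 → $4,046.99
Installment 8: $4,046.99 +$117.36 interest = $4,164.35; pay $732.00 → $3,432.35
Installment 9: $3,432.35 +$99.54 interest = $3,531.89; pay $732.00 → $2,799.89
Installment 10: $2,799.89 +$81.20 interest = $2,881.09; pay $732.00 → $2,149.09
Installment 11: $2,149.09 +$62.32 interest = $2,211.41; pay $732.00 → $1,479.41
Installment 12: $1,479.41 +$42.90 interest = $1,522.31; pay $732.00 → $790.31
Installment 13: $790.31 +$22.92 interest = $813.23; pay $732.00 → $81.23
Installment 14: $81.23 +$2.36 interest = $83.59; pay $83.59 → $0.00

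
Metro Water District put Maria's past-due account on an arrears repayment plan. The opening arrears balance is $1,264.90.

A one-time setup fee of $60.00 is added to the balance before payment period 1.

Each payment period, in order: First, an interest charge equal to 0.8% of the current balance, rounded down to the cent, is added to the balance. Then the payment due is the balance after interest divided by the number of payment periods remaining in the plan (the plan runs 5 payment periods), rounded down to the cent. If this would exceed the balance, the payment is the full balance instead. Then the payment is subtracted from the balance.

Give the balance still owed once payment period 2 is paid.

# | Opening | Interest | Payment | End bal
1 | $1,324.90 | $10.59 | $267.09 | $1,068.40
2 | $1,068.40 | $8.54 | $269.23 | $807.71

$807.71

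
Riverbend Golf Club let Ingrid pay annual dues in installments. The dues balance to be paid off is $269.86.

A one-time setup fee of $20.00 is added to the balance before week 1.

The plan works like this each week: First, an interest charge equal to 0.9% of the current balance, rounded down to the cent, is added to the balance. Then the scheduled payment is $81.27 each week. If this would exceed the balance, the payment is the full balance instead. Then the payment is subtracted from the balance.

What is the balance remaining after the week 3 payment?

Week 1: opening $289.86; interest $2.60 → $292.46; payment $81.27; balance $211.19
Week 2: opening $211.19; interest $1.90 → $213.09; payment $81.27; balance $131.82
Week 3: opening $131.82; interest $1.18 → $133.00; payment $81.27; balance $51.73

$51.73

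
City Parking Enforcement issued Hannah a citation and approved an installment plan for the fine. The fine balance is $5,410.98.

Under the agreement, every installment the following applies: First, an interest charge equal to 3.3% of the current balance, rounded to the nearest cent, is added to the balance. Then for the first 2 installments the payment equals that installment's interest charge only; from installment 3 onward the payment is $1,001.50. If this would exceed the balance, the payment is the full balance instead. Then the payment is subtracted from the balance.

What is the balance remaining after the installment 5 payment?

# | Opening | Interest | Payment | End bal
1 | $5,410.98 | $178.56 | $178.56 | $5,410.98
2 | $5,410.98 | $178.56 | $178.56 | $5,410.98
3 | $5,410.98 | $178.56 | $1,001.50 | $4,588.04
4 | $4,588.04 | $151.41 | $1,001.50 | $3,737.95
5 | $3,737.95 | $123.35 | $1,001.50 | $2,859.80

$2,859.80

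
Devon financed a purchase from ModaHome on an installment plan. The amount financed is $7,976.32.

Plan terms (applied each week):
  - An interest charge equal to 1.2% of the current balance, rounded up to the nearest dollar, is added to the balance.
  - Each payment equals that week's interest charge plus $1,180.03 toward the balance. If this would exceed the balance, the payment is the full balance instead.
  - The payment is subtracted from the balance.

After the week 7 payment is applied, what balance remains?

$0.00

# | Opening | Interest | Payment | End bal
1 | $7,976.32 | $96.00 | $1,276.03 | $6,796.29
2 | $6,796.29 | $82.00 | $1,262.03 | $5,616.26
3 | $5,616.26 | $68.00 | $1,248.03 | $4,436.23
4 | $4,436.23 | $54.00 | $1,234.03 | $3,256.20
5 | $3,256.20 | $40.00 | $1,220.03 | $2,076.17
6 | $2,076.17 | $25.00 | $1,205.03 | $896.14
7 | $896.14 | $11.00 | $907.14 | $0.00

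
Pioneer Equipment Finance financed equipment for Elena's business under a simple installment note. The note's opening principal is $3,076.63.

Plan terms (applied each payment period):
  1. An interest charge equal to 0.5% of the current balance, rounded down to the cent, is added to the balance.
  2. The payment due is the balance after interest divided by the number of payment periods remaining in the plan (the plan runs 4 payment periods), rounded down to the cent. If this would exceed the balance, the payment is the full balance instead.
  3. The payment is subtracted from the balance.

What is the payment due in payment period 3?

$780.75

# | Opening | Interest | Payment | End bal
1 | $3,076.63 | $15.38 | $773.00 | $2,319.01
2 | $2,319.01 | $11.59 | $776.86 | $1,553.74
3 | $1,553.74 | $7.76 | $780.75 | $780.75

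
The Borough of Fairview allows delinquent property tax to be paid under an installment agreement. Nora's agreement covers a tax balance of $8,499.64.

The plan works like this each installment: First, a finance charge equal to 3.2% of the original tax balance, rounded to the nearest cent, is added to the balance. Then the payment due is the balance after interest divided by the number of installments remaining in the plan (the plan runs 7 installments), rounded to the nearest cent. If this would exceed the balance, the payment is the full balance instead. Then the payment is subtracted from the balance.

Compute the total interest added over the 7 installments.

$1,903.93

# | Opening | Interest | Payment | End bal
1 | $8,499.64 | $271.99 | $1,253.09 | $7,518.54
2 | $7,518.54 | $271.99 | $1,298.42 | $6,492.11
3 | $6,492.11 | $271.99 | $1,352.82 | $5,411.28
4 | $5,411.28 | $271.99 | $1,420.82 | $4,262.45
5 | $4,262.45 | $271.99 | $1,511.48 | $3,022.96
6 | $3,022.96 | $271.99 | $1,647.48 | $1,647.47
7 | $1,647.47 | $271.99 | $1,919.46 | $0.00
Total interest: $271.99 + $271.99 + $271.99 + $271.99 + $271.99 + $271.99 + $271.99 = $1,903.93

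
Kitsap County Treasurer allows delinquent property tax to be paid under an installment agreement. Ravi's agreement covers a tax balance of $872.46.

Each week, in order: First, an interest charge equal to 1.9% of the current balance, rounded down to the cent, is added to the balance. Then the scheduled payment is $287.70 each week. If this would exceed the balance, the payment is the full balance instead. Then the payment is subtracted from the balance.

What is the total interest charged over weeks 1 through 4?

# | Opening | Interest | Payment | End bal
1 | $872.46 | $16.57 | $287.70 | $601.33
2 | $601.33 | $11.42 | $287.70 | $325.05
3 | $325.05 | $6.17 | $287.70 | $43.52
4 | $43.52 | $0.82 | $44.34 | $0.00
Total interest: $16.57 + $11.42 + $6.17 + $0.82 = $34.98

$34.98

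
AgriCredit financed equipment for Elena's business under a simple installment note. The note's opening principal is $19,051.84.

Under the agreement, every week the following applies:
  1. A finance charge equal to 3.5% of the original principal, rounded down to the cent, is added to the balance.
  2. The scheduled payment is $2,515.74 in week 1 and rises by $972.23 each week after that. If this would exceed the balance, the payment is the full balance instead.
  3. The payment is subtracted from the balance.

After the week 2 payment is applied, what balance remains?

Week 1: opening $19,051.84; interest $666.81 → $19,718.65; payment $2,515.74; balance $17,202.91
Week 2: opening $17,202.91; interest $666.81 → $17,869.72; payment $3,487.97; balance $14,381.75

$14,381.75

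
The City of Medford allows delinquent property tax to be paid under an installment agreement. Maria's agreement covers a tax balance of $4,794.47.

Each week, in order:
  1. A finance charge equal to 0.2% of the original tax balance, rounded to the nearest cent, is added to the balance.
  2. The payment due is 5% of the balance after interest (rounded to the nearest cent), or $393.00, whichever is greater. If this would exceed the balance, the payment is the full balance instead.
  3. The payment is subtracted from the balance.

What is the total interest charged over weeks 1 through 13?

$124.67

Week 1: opening $4,794.47; interest $9.59 → $4,804.06; payment $393.00; balance $4,411.06
Week 2: opening $4,411.06; interest $9.59 → $4,420.65; payment $393.00; balance $4,027.65
Week 3: opening $4,027.65; interest $9.59 → $4,037.24; payment $393.00; balance $3,644.24
Week 4: opening $3,644.24; interest $9.59 → $3,653.83; payment $393.00; balance $3,260.83
Week 5: opening $3,260.83; interest $9.59 → $3,270.42; payment $393.00; balance $2,877.42
Week 6: opening $2,877.42; interest $9.59 → $2,887.01; payment $393.00; balance $2,494.01
Week 7: opening $2,494.01; interest $9.59 → $2,503.60; payment $393.00; balance $2,110.60
Week 8: opening $2,110.60; interest $9.59 → $2,120.19; payment $393.00; balance $1,727.19
Week 9: opening $1,727.19; interest $9.59 → $1,736.78; payment $393.00; balance $1,343.78
Week 10: opening $1,343.78; interest $9.59 → $1,353.37; payment $393.00; balance $960.37
Week 11: opening $960.37; interest $9.59 → $969.96; payment $393.00; balance $576.96
Week 12: opening $576.96; interest $9.59 → $586.55; payment $393.00; balance $193.55
Week 13: opening $193.55; interest $9.59 → $203.14; payment $203.14; balance $0.00
Total interest: $9.59 + $9.59 + $9.59 + $9.59 + $9.59 + $9.59 + $9.59 + $9.59 + $9.59 + $9.59 + $9.59 + $9.59 + $9.59 = $124.67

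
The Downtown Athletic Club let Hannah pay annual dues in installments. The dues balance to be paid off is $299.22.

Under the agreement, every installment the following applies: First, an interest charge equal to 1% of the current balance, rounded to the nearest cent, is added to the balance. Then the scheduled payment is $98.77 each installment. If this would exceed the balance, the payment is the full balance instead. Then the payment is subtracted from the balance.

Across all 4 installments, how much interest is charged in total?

$6.18

# | Opening | Interest | Payment | End bal
1 | $299.22 | $2.99 | $98.77 | $203.44
2 | $203.44 | $2.03 | $98.77 | $106.70
3 | $106.70 | $1.07 | $98.77 | $9.00
4 | $9.00 | $0.09 | $9.09 | $0.00
Total interest: $2.99 + $2.03 + $1.07 + $0.09 = $6.18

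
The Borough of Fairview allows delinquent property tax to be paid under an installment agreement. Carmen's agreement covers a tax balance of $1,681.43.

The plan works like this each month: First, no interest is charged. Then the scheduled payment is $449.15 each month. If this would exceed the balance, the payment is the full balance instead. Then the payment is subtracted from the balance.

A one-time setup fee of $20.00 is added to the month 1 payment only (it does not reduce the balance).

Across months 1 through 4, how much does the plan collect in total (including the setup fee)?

Month 1: opening $1,681.43; payment $449.15 (+ $20.00 fee); balance $1,232.28
Month 2: opening $1,232.28; payment $449.15; balance $783.13
Month 3: opening $783.13; payment $449.15; balance $333.98
Month 4: opening $333.98; payment $333.98; balance $0.00
Total paid: $1,701.43

$1,701.43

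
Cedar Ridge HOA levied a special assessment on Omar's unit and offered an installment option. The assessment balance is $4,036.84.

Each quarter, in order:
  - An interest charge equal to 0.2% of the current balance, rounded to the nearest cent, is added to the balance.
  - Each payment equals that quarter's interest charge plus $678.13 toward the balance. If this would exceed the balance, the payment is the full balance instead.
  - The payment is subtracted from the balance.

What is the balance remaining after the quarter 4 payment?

$1,324.32

Quarter 1: opening $4,036.84; interest $8.07 → $4,044.91; payment $686.20; balance $3,358.71
Quarter 2: opening $3,358.71; interest $6.72 → $3,365.43; payment $684.85; balance $2,680.58
Quarter 3: opening $2,680.58; interest $5.36 → $2,685.94; payment $683.49; balance $2,002.45
Quarter 4: opening $2,002.45; interest $4.00 → $2,006.45; payment $682.13; balance $1,324.32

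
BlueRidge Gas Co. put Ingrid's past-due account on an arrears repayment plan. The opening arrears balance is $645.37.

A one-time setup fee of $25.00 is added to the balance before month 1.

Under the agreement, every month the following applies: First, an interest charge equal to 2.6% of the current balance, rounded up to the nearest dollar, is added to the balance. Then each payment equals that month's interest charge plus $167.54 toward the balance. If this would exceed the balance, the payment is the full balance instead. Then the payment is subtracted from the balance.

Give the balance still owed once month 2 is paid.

# | Opening | Interest | Payment | End bal
1 | $670.37 | $18.00 | $185.54 | $502.83
2 | $502.83 | $14.00 | $181.54 | $335.29

$335.29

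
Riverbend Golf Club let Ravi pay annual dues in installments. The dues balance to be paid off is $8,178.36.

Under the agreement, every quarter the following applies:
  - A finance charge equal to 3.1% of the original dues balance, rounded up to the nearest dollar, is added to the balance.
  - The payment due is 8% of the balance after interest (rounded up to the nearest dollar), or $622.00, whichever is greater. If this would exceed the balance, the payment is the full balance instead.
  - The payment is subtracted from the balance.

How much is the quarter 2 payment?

Quarter 1: $8,178.36 +$254.00 interest = $8,432.36; pay $675.00 → $7,757.36
Quarter 2: $7,757.36 +$254.00 interest = $8,011.36; pay $641.00 → $7,370.36

$641.00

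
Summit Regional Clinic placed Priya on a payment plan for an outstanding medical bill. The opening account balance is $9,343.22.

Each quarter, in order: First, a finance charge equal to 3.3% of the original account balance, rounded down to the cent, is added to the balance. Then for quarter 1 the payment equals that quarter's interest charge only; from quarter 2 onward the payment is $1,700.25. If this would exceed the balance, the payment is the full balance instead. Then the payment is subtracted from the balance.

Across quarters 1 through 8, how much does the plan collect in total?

Quarter 1: opening $9,343.22; interest $308.32 → $9,651.54; payment $308.32; balance $9,343.22
Quarter 2: opening $9,343.22; interest $308.32 → $9,651.54; payment $1,700.25; balance $7,951.29
Quarter 3: opening $7,951.29; interest $308.32 → $8,259.61; payment $1,700.25; balance $6,559.36
Quarter 4: opening $6,559.36; interest $308.32 → $6,867.68; payment $1,700.25; balance $5,167.43
Quarter 5: opening $5,167.43; interest $308.32 → $5,475.75; payment $1,700.25; balance $3,775.50
Quarter 6: opening $3,775.50; interest $308.32 → $4,083.82; payment $1,700.25; balance $2,383.57
Quarter 7: opening $2,383.57; interest $308.32 → $2,691.89; payment $1,700.25; balance $991.64
Quarter 8: opening $991.64; interest $308.32 → $1,299.96; payment $1,299.96; balance $0.00
Total paid: $11,809.78

$11,809.78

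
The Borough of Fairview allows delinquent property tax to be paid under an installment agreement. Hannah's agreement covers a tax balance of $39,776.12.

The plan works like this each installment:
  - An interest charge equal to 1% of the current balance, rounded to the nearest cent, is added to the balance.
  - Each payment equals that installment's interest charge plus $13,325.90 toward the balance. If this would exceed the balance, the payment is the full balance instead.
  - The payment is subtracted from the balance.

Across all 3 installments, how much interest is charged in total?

Installment 1: $39,776.12 +$397.76 interest = $40,173.88; pay $13,723.66 → $26,450.22
Installment 2: $26,450.22 +$264.50 interest = $26,714.72; pay $13,590.40 → $13,124.32
Installment 3: $13,124.32 +$131.24 interest = $13,255.56; pay $13,255.56 → $0.00
Total interest: $397.76 + $264.50 + $131.24 = $793.50

$793.50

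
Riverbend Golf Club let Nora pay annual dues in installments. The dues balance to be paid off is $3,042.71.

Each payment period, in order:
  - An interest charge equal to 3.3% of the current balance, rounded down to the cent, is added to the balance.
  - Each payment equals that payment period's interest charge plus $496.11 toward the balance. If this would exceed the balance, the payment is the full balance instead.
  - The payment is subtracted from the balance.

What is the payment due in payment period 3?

Payment period 1: $3,042.71 +$100.40 interest = $3,143.11; pay $596.51 → $2,546.60
Payment period 2: $2,546.60 +$84.03 interest = $2,630.63; pay $580.14 → $2,050.49
Payment period 3: $2,050.49 +$67.66 interest = $2,118.15; pay $563.77 → $1,554.38

$563.77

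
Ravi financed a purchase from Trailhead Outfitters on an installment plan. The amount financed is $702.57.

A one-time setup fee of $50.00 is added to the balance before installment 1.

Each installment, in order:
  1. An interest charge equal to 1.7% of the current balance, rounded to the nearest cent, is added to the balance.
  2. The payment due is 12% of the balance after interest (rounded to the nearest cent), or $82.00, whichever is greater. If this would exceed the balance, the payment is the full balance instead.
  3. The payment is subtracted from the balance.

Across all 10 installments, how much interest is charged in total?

$70.89

# | Opening | Interest | Payment | End bal
1 | $752.57 | $12.79 | $91.84 | $673.52
2 | $673.52 | $11.45 | $82.20 | $602.77
3 | $602.77 | $10.25 | $82.00 | $531.02
4 | $531.02 | $9.03 | $82.00 | $458.05
5 | $458.05 | $7.79 | $82.00 | $383.84
6 | $383.84 | $6.53 | $82.00 | $308.37
7 | $308.37 | $5.24 | $82.00 | $231.61
8 | $231.61 | $3.94 | $82.00 | $153.55
9 | $153.55 | $2.61 | $82.00 | $74.16
10 | $74.16 | $1.26 | $75.42 | $0.00
Total interest: $12.79 + $11.45 + $10.25 + $9.03 + $7.79 + $6.53 + $5.24 + $3.94 + $2.61 + $1.26 = $70.89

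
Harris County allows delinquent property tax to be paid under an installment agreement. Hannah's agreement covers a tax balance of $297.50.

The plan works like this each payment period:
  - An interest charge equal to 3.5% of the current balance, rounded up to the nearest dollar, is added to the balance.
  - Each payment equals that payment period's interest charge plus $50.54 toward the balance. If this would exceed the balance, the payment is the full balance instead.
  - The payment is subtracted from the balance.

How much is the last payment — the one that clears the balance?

$46.80

Payment period 1: opening $297.50; interest $11.00 → $308.50; payment $61.54; balance $246.96
Payment period 2: opening $246.96; interest $9.00 → $255.96; payment $59.54; balance $196.42
Payment period 3: opening $196.42; interest $7.00 → $203.42; payment $57.54; balance $145.88
Payment period 4: opening $145.88; interest $6.00 → $151.88; payment $56.54; balance $95.34
Payment period 5: opening $95.34; interest $4.00 → $99.34; payment $54.54; balance $44.80
Payment period 6: opening $44.80; interest $2.00 → $46.80; payment $46.80; balance $0.00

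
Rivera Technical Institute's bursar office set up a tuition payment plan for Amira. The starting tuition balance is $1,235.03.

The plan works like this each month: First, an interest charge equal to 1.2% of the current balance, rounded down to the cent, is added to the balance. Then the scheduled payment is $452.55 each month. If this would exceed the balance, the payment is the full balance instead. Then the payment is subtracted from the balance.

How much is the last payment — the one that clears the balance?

Month 1: opening $1,235.03; interest $14.82 → $1,249.85; payment $452.55; balance $797.30
Month 2: opening $797.30; interest $9.56 → $806.86; payment $452.55; balance $354.31
Month 3: opening $354.31; interest $4.25 → $358.56; payment $358.56; balance $0.00

$358.56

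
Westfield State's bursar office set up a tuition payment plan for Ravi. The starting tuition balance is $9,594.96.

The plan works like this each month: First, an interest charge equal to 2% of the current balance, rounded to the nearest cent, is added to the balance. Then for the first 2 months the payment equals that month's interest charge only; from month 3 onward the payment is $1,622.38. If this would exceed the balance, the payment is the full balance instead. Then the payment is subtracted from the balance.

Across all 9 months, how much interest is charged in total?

$1,105.86

Month 1: $9,594.96 +$191.90 interest = $9,786.86; pay $191.90 → $9,594.96
Month 2: $9,594.96 +$191.90 interest = $9,786.86; pay $191.90 → $9,594.96
Month 3: $9,594.96 +$191.90 interest = $9,786.86; pay $1,622.38 → $8,164.48
Month 4: $8,164.48 +$163.29 interest = $8,327.77; pay $1,622.38 → $6,705.39
Month 5: $6,705.39 +$134.11 interest = $6,839.50; pay $1,622.38 → $5,217.12
Month 6: $5,217.12 +$104.34 interest = $5,321.46; pay $1,622.38 → $3,699.08
Month 7: $3,699.08 +$73.98 interest = $3,773.06; pay $1,622.38 → $2,150.68
Month 8: $2,150.68 +$43.01 interest = $2,193.69; pay $1,622.38 → $571.31
Month 9: $571.31 +$11.43 interest = $582.74; pay $582.74 → $0.00
Total interest: $191.90 + $191.90 + $191.90 + $163.29 + $134.11 + $104.34 + $73.98 + $43.01 + $11.43 = $1,105.86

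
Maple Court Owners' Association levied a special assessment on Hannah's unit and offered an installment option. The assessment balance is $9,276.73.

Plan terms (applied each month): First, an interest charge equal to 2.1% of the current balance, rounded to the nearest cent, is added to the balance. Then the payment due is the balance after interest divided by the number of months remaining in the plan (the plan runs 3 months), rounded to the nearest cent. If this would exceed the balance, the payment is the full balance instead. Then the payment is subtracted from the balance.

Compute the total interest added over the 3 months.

$395.10

Month 1: opening $9,276.73; interest $194.81 → $9,471.54; payment $3,157.18; balance $6,314.36
Month 2: opening $6,314.36; interest $132.60 → $6,446.96; payment $3,223.48; balance $3,223.48
Month 3: opening $3,223.48; interest $67.69 → $3,291.17; payment $3,291.17; balance $0.00
Total interest: $194.81 + $132.60 + $67.69 = $395.10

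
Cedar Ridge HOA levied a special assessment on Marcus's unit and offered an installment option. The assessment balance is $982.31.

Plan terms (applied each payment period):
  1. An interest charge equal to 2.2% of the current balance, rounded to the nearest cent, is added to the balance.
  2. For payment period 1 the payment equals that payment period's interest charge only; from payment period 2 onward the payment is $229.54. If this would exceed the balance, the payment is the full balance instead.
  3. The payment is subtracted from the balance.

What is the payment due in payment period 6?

# | Opening | Interest | Payment | End bal
1 | $982.31 | $21.61 | $21.61 | $982.31
2 | $982.31 | $21.61 | $229.54 | $774.38
3 | $774.38 | $17.04 | $229.54 | $561.88
4 | $561.88 | $12.36 | $229.54 | $344.70
5 | $344.70 | $7.58 | $229.54 | $122.74
6 | $122.74 | $2.70 | $125.44 | $0.00

$125.44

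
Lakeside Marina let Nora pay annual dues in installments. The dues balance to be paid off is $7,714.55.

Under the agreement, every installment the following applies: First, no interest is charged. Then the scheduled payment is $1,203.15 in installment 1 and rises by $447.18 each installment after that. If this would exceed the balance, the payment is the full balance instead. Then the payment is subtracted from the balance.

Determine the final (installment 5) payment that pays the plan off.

$218.87

Installment 1: $7,714.55 − $1,203.15 → $6,511.40
Installment 2: $6,511.40 − $1,650.33 → $4,861.07
Installment 3: $4,861.07 − $2,097.51 → $2,763.56
Installment 4: $2,763.56 − $2,544.69 → $218.87
Installment 5: $218.87 − $218.87 → $0.00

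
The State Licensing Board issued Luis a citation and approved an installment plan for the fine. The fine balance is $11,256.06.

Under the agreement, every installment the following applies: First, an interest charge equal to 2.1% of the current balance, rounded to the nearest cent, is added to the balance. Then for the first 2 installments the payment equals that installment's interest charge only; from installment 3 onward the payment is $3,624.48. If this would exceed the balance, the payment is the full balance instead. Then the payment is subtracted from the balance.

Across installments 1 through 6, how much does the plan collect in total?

$12,241.42

Installment 1: opening $11,256.06; interest $236.38 → $11,492.44; payment $236.38; balance $11,256.06
Installment 2: opening $11,256.06; interest $236.38 → $11,492.44; payment $236.38; balance $11,256.06
Installment 3: opening $11,256.06; interest $236.38 → $11,492.44; payment $3,624.48; balance $7,867.96
Installment 4: opening $7,867.96; interest $165.23 → $8,033.19; payment $3,624.48; balance $4,408.71
Installment 5: opening $4,408.71; interest $92.58 → $4,501.29; payment $3,624.48; balance $876.81
Installment 6: opening $876.81; interest $18.41 → $895.22; payment $895.22; balance $0.00
Total paid: $12,241.42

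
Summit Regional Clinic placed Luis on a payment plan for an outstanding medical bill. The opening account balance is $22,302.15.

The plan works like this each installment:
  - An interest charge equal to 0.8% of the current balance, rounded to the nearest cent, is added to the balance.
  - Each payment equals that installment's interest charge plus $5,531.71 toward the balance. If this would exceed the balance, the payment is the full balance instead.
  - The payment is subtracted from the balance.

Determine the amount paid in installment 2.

# | Opening | Interest | Payment | End bal
1 | $22,302.15 | $178.42 | $5,710.13 | $16,770.44
2 | $16,770.44 | $134.16 | $5,665.87 | $11,238.73

$5,665.87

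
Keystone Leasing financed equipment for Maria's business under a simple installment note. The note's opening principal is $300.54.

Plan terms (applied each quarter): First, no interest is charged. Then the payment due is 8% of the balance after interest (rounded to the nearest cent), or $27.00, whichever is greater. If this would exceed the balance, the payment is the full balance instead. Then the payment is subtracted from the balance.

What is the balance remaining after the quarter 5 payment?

$165.54

Quarter 1: $300.54 − $27.00 → $273.54
Quarter 2: $273.54 − $27.00 → $246.54
Quarter 3: $246.54 − $27.00 → $219.54
Quarter 4: $219.54 − $27.00 → $192.54
Quarter 5: $192.54 − $27.00 → $165.54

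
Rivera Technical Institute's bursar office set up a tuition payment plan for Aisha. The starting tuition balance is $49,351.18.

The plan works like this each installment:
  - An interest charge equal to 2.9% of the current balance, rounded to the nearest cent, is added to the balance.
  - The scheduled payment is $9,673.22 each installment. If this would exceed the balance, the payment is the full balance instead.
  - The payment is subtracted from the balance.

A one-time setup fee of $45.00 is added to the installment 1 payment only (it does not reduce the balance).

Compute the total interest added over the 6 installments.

Installment 1: opening $49,351.18; interest $1,431.18 → $50,782.36; payment $9,673.22 (+ $45.00 fee); balance $41,109.14
Installment 2: opening $41,109.14; interest $1,192.17 → $42,301.31; payment $9,673.22; balance $32,628.09
Installment 3: opening $32,628.09; interest $946.21 → $33,574.30; payment $9,673.22; balance $23,901.08
Installment 4: opening $23,901.08; interest $693.13 → $24,594.21; payment $9,673.22; balance $14,920.99
Installment 5: opening $14,920.99; interest $432.71 → $15,353.70; payment $9,673.22; balance $5,680.48
Installment 6: opening $5,680.48; interest $164.73 → $5,845.21; payment $5,845.21; balance $0.00
Total interest: $1,431.18 + $1,192.17 + $946.21 + $693.13 + $432.71 + $164.73 = $4,860.13

$4,860.13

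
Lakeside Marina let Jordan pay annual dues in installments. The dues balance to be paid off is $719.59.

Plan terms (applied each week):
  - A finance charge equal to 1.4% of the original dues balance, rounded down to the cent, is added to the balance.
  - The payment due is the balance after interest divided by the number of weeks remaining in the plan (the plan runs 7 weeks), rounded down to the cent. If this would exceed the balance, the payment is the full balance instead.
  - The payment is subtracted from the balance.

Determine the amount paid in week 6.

$118.84

Week 1: opening $719.59; interest $10.07 → $729.66; payment $104.23; balance $625.43
Week 2: opening $625.43; interest $10.07 → $635.50; payment $105.91; balance $529.59
Week 3: opening $529.59; interest $10.07 → $539.66; payment $107.93; balance $431.73
Week 4: opening $431.73; interest $10.07 → $441.80; payment $110.45; balance $331.35
Week 5: opening $331.35; interest $10.07 → $341.42; payment $113.80; balance $227.62
Week 6: opening $227.62; interest $10.07 → $237.69; payment $118.84; balance $118.85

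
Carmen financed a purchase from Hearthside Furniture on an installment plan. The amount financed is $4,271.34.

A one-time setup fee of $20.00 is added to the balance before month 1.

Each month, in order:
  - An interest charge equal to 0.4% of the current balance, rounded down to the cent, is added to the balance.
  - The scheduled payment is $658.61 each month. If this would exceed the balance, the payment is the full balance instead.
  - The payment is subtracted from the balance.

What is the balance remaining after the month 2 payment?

$3,005.87

Month 1: $4,291.34 +$17.16 interest = $4,308.50; pay $658.61 → $3,649.89
Month 2: $3,649.89 +$14.59 interest = $3,664.48; pay $658.61 → $3,005.87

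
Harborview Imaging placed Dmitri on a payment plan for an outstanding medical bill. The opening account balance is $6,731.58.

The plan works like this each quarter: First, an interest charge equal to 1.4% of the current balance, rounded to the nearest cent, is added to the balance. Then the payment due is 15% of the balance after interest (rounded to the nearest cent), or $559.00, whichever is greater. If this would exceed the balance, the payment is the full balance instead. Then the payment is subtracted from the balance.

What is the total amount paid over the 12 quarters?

$7,248.46

Quarter 1: $6,731.58 +$94.24 interest = $6,825.82; pay $1,023.87 → $5,801.95
Quarter 2: $5,801.95 +$81.23 interest = $5,883.18; pay $882.48 → $5,000.70
Quarter 3: $5,000.70 +$70.01 interest = $5,070.71; pay $760.61 → $4,310.10
Quarter 4: $4,310.10 +$60.34 interest = $4,370.44; pay $655.57 → $3,714.87
Quarter 5: $3,714.87 +$52.01 interest = $3,766.88; pay $565.03 → $3,201.85
Quarter 6: $3,201.85 +$44.83 interest = $3,246.68; pay $559.00 → $2,687.68
Quarter 7: $2,687.68 +$37.63 interest = $2,725.31; pay $559.00 → $2,166.31
Quarter 8: $2,166.31 +$30.33 interest = $2,196.64; pay $559.00 → $1,637.64
Quarter 9: $1,637.64 +$22.93 interest = $1,660.57; pay $559.00 → $1,101.57
Quarter 10: $1,101.57 +$15.42 interest = $1,116.99; pay $559.00 → $557.99
Quarter 11: $557.99 +$7.81 interest = $565.80; pay $559.00 → $6.80
Quarter 12: $6.80 +$0.10 interest = $6.90; pay $6.90 → $0.00
Total paid: $7,248.46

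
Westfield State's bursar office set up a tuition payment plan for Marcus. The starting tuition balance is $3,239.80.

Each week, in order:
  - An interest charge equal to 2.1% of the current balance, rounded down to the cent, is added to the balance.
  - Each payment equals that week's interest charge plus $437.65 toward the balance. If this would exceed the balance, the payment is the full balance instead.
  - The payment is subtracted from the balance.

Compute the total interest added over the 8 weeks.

$286.92

Week 1: $3,239.80 +$68.03 interest = $3,307.83; pay $505.68 → $2,802.15
Week 2: $2,802.15 +$58.84 interest = $2,860.99; pay $496.49 → $2,364.50
Week 3: $2,364.50 +$49.65 interest = $2,414.15; pay $487.30 → $1,926.85
Week 4: $1,926.85 +$40.46 interest = $1,967.31; pay $478.11 → $1,489.20
Week 5: $1,489.20 +$31.27 interest = $1,520.47; pay $468.92 → $1,051.55
Week 6: $1,051.55 +$22.08 interest = $1,073.63; pay $459.73 → $613.90
Week 7: $613.90 +$12.89 interest = $626.79; pay $450.54 → $176.25
Week 8: $176.25 +$3.70 interest = $179.95; pay $179.95 → $0.00
Total interest: $68.03 + $58.84 + $49.65 + $40.46 + $31.27 + $22.08 + $12.89 + $3.70 = $286.92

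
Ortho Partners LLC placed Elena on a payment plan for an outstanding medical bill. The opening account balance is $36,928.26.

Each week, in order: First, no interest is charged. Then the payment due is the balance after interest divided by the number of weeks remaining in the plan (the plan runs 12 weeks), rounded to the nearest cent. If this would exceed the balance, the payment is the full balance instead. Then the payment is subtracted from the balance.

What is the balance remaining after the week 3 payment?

$27,696.19

Week 1: opening $36,928.26; payment $3,077.36; balance $33,850.90
Week 2: opening $33,850.90; payment $3,077.35; balance $30,773.55
Week 3: opening $30,773.55; payment $3,077.36; balance $27,696.19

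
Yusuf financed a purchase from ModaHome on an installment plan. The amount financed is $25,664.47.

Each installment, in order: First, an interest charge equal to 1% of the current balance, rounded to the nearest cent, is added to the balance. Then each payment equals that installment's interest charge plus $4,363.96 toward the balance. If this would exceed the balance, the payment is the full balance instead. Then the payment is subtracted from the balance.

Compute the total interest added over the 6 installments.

$885.29

Installment 1: $25,664.47 +$256.64 interest = $25,921.11; pay $4,620.60 → $21,300.51
Installment 2: $21,300.51 +$213.01 interest = $21,513.52; pay $4,576.97 → $16,936.55
Installment 3: $16,936.55 +$169.37 interest = $17,105.92; pay $4,533.33 → $12,572.59
Installment 4: $12,572.59 +$125.73 interest = $12,698.32; pay $4,489.69 → $8,208.63
Installment 5: $8,208.63 +$82.09 interest = $8,290.72; pay $4,446.05 → $3,844.67
Installment 6: $3,844.67 +$38.45 interest = $3,883.12; pay $3,883.12 → $0.00
Total interest: $256.64 + $213.01 + $169.37 + $125.73 + $82.09 + $38.45 = $885.29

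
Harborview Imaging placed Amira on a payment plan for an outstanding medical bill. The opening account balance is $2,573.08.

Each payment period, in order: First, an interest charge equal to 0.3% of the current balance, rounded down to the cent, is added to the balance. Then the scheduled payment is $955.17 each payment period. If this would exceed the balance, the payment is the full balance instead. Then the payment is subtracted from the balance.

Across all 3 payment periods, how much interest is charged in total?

$14.60

Payment period 1: $2,573.08 +$7.71 interest = $2,580.79; pay $955.17 → $1,625.62
Payment period 2: $1,625.62 +$4.87 interest = $1,630.49; pay $955.17 → $675.32
Payment period 3: $675.32 +$2.02 interest = $677.34; pay $677.34 → $0.00
Total interest: $7.71 + $4.87 + $2.02 = $14.60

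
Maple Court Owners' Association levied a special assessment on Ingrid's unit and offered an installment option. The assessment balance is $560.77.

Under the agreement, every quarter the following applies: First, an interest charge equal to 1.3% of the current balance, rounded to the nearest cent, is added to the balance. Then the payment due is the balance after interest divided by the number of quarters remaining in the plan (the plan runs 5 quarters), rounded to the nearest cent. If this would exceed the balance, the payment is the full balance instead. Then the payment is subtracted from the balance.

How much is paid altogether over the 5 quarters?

Quarter 1: $560.77 +$7.29 interest = $568.06; pay $113.61 → $454.45
Quarter 2: $454.45 +$5.91 interest = $460.36; pay $115.09 → $345.27
Quarter 3: $345.27 +$4.49 interest = $349.76; pay $116.59 → $233.17
Quarter 4: $233.17 +$3.03 interest = $236.20; pay $118.10 → $118.10
Quarter 5: $118.10 +$1.54 interest = $119.64; pay $119.64 → $0.00
Total paid: $583.03

$583.03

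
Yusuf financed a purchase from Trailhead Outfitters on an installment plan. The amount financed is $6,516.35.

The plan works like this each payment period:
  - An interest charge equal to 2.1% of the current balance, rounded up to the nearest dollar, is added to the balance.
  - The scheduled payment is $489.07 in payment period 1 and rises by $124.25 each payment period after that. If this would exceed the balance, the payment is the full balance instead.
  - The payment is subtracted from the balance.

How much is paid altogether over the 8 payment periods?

Payment period 1: opening $6,516.35; interest $137.00 → $6,653.35; payment $489.07; balance $6,164.28
Payment period 2: opening $6,164.28; interest $130.00 → $6,294.28; payment $613.32; balance $5,680.96
Payment period 3: opening $5,680.96; interest $120.00 → $5,800.96; payment $737.57; balance $5,063.39
Payment period 4: opening $5,063.39; interest $107.00 → $5,170.39; payment $861.82; balance $4,308.57
Payment period 5: opening $4,308.57; interest $91.00 → $4,399.57; payment $986.07; balance $3,413.50
Payment period 6: opening $3,413.50; interest $72.00 → $3,485.50; payment $1,110.32; balance $2,375.18
Payment period 7: opening $2,375.18; interest $50.00 → $2,425.18; payment $1,234.57; balance $1,190.61
Payment period 8: opening $1,190.61; interest $26.00 → $1,216.61; payment $1,216.61; balance $0.00
Total paid: $7,249.35

$7,249.35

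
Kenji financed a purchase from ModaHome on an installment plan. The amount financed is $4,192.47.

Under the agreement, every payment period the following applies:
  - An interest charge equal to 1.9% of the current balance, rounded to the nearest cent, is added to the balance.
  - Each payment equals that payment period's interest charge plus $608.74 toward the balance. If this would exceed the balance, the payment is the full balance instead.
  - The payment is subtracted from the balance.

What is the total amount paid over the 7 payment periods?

Payment period 1: $4,192.47 +$79.66 interest = $4,272.13; pay $688.40 → $3,583.73
Payment period 2: $3,583.73 +$68.09 interest = $3,651.82; pay $676.83 → $2,974.99
Payment period 3: $2,974.99 +$56.52 interest = $3,031.51; pay $665.26 → $2,366.25
Payment period 4: $2,366.25 +$44.96 interest = $2,411.21; pay $653.70 → $1,757.51
Payment period 5: $1,757.51 +$33.39 interest = $1,790.90; pay $642.13 → $1,148.77
Payment period 6: $1,148.77 +$21.83 interest = $1,170.60; pay $630.57 → $540.03
Payment period 7: $540.03 +$10.26 interest = $550.29; pay $550.29 → $0.00
Total paid: $4,507.18

$4,507.18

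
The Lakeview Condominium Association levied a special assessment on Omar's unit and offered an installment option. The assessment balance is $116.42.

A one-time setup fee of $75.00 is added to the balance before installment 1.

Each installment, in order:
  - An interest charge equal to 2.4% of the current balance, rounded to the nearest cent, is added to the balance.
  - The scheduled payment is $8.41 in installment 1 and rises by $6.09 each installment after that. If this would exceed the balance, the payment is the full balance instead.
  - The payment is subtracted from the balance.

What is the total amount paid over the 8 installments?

$217.04

# | Opening | Interest | Payment | End bal
1 | $191.42 | $4.59 | $8.41 | $187.60
2 | $187.60 | $4.50 | $14.50 | $177.60
3 | $177.60 | $4.26 | $20.59 | $161.27
4 | $161.27 | $3.87 | $26.68 | $138.46
5 | $138.46 | $3.32 | $32.77 | $109.01
6 | $109.01 | $2.62 | $38.86 | $72.77
7 | $72.77 | $1.75 | $44.95 | $29.57
8 | $29.57 | $0.71 | $30.28 | $0.00
Total paid: $217.04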